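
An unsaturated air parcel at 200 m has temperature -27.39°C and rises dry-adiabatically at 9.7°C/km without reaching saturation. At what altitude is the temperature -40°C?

1500 m

Height above start = (-27.39 − (-40)) / 9.7 = 1.3 km
Altitude = 200 m + 1300 m = 1500 m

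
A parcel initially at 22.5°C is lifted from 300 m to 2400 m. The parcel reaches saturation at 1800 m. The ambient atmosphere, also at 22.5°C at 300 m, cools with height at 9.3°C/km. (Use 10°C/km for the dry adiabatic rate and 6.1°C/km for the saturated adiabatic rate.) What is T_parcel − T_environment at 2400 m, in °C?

+0.87°C (parcel warmer than environment)

Parcel:
  Dry to 1800 m: -10 × 1.5 km = -15°C, so T = 7.5°C.
  Saturated to 2400 m: -6.1 × 0.6 km = -3.66°C, so T = 3.84°C.
Environment:
  Environment to 2400 m: -9.3 × 2.1 km = -19.53°C, so T = 2.97°C.
T_parcel − T_env = 3.84 − 2.97 = +0.87°C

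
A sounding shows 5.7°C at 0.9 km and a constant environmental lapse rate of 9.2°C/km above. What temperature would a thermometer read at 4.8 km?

-30.18°C

900–4800 m, environmental: Δz = 3.9 km ⇒ ΔT = -35.88°C; T = -30.18°C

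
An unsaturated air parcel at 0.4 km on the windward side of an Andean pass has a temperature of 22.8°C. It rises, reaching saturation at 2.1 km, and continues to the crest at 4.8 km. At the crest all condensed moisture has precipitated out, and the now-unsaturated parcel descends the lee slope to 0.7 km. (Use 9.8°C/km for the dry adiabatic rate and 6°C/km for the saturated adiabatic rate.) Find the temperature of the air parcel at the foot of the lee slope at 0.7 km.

Dry to 2100 m: -9.8 × 1.7 km = -16.66°C, so T = 6.14°C.
Saturated to 4800 m: -6 × 2.7 km = -16.2°C, so T = -10.06°C.
Dry descent to 700 m: +9.8 × 4.1 km = +40.18°C, so T = 30.12°C.

30.12°C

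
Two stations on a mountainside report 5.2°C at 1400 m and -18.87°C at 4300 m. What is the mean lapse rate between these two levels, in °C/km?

8.3°C/km

Γ = −ΔT/Δz = (5.2 − (-18.87)) / (4300 − 1400) m
  = 24.07°C / 2.9 km = 8.3°C/km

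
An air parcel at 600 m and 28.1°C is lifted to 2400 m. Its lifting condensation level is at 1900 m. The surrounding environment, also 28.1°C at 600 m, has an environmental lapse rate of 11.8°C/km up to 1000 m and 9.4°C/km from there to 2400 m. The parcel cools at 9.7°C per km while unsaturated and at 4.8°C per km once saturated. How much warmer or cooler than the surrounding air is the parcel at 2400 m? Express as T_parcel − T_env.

Parcel:
  600 → 1900 m (dry, 9.7°C/km): ΔT = -9.7 × 1.3 = -12.61°C → T = 15.49°C
  1900 → 2400 m (saturated, 4.8°C/km): ΔT = -4.8 × 0.5 = -2.4°C → T = 13.09°C
Environment:
  600 → 1000 m (environment, lower layer, 11.8°C/km): ΔT = -11.8 × 0.4 = -4.72°C → T = 23.38°C
  1000 → 2400 m (environment, upper layer, 9.4°C/km): ΔT = -9.4 × 1.4 = -13.16°C → T = 10.22°C
T_parcel − T_env = 13.09 − 10.22 = +2.87°C

+2.87°C (parcel warmer than environment)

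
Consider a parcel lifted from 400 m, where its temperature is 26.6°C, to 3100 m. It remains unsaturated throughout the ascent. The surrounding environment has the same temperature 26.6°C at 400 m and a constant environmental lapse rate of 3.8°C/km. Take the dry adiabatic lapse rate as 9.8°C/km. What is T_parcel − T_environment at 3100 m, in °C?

-16.2°C (parcel cooler than environment)

Parcel:
  400–3100 m, dry: Δz = 2.7 km ⇒ ΔT = -26.46°C; T = 0.14°C
Environment:
  400–3100 m, environment: Δz = 2.7 km ⇒ ΔT = -10.26°C; T = 16.34°C
T_parcel − T_env = 0.14 − 16.34 = -16.2°C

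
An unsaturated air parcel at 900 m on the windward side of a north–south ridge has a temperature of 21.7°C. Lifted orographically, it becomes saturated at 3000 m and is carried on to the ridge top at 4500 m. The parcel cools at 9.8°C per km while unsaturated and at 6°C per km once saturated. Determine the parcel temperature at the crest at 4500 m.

Dry to 3000 m: -9.8 × 2.1 km = -20.58°C, so T = 1.12°C.
Saturated to 4500 m: -6 × 1.5 km = -9°C, so T = -7.88°C.

-7.88°C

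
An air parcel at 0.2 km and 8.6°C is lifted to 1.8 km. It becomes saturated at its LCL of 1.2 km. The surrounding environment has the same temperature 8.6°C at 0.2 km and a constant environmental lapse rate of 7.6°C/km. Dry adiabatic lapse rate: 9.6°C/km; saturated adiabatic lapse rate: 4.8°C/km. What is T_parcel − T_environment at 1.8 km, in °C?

Parcel:
  200 → 1200 m (dry, 9.6°C/km): ΔT = -9.6 × 1 = -9.6°C → T = -1°C
  1200 → 1800 m (saturated, 4.8°C/km): ΔT = -4.8 × 0.6 = -2.88°C → T = -3.88°C
Environment:
  200 → 1800 m (environment, 7.6°C/km): ΔT = -7.6 × 1.6 = -12.16°C → T = -3.56°C
T_parcel − T_env = -3.88 − (-3.56) = -0.32°C

-0.32°C (parcel cooler than environment)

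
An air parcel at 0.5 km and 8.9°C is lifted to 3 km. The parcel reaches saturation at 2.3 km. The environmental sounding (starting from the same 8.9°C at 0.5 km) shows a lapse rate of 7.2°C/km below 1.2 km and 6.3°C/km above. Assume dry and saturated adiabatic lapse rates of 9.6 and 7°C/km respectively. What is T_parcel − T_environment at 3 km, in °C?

-5.8°C (parcel cooler than environment)

Parcel:
  Dry to 2300 m: -9.6 × 1.8 km = -17.28°C, so T = -8.38°C.
  Saturated to 3000 m: -7 × 0.7 km = -4.9°C, so T = -13.28°C.
Environment:
  Environment, lower layer to 1200 m: -7.2 × 0.7 km = -5.04°C, so T = 3.86°C.
  Environment, upper layer to 3000 m: -6.3 × 1.8 km = -11.34°C, so T = -7.48°C.
T_parcel − T_env = -13.28 − (-7.48) = -5.8°C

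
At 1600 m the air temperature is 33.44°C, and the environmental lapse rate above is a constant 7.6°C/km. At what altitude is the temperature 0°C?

6000 m

Height above start = (33.44 − 0) / 7.6 = 4.4 km
Altitude = 1600 m + 4400 m = 6000 m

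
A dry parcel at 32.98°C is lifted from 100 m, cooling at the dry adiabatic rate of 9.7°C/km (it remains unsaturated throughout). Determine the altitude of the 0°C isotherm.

3500 m

Height above start = (32.98 − 0) / 9.7 = 3.4 km
Altitude = 100 m + 3400 m = 3500 m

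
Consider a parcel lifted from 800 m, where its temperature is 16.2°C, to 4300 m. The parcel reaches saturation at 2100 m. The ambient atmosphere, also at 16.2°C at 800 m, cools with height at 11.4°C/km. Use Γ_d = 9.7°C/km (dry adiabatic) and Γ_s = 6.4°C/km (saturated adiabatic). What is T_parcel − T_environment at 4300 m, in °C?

Parcel:
  800 → 2100 m (dry, 9.7°C/km): ΔT = -9.7 × 1.3 = -12.61°C → T = 3.59°C
  2100 → 4300 m (saturated, 6.4°C/km): ΔT = -6.4 × 2.2 = -14.08°C → T = -10.49°C
Environment:
  800 → 4300 m (environment, 11.4°C/km): ΔT = -11.4 × 3.5 = -39.9°C → T = -23.7°C
T_parcel − T_env = -10.49 − (-23.7) = +13.21°C

+13.21°C (parcel warmer than environment)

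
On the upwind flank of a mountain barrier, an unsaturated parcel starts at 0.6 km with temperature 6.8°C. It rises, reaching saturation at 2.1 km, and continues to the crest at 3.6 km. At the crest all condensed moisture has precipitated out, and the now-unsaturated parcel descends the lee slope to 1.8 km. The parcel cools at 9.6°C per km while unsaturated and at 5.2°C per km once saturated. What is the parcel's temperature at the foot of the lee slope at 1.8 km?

From 600 m to 2100 m (dry): cools by 9.6 × 1.5 = 14.4°C, giving -7.6°C.
From 2100 m to 3600 m (saturated): cools by 5.2 × 1.5 = 7.8°C, giving -15.4°C.
From 3600 m to 1800 m (dry descent): warms by 9.6 × 1.8 = 17.28°C, giving 1.88°C.

1.88°C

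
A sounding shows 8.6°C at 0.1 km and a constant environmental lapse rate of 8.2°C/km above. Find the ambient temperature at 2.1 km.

Environmental to 2100 m: -8.2 × 2 km = -16.4°C, so T = -7.8°C.

-7.8°C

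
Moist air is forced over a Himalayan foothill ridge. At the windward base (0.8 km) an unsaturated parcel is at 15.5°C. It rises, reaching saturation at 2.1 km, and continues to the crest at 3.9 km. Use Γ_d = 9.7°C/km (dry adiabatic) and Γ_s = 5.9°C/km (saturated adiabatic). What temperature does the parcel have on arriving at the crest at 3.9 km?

-7.73°C

800–2100 m, dry: Δz = 1.3 km ⇒ ΔT = -12.61°C; T = 2.89°C
2100–3900 m, saturated: Δz = 1.8 km ⇒ ΔT = -10.62°C; T = -7.73°C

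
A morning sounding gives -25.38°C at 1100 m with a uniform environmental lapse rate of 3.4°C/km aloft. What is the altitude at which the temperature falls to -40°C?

5400 m

Height above start = (-25.38 − (-40)) / 3.4 = 4.3 km
Altitude = 1100 m + 4300 m = 5400 m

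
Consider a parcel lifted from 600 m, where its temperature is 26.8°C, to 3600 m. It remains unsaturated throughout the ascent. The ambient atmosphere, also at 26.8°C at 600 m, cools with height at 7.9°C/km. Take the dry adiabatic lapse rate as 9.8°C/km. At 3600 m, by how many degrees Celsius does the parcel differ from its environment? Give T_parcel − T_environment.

-5.7°C (parcel cooler than environment)

Parcel:
  600 → 3600 m (dry, 9.8°C/km): ΔT = -9.8 × 3 = -29.4°C → T = -2.6°C
Environment:
  600 → 3600 m (environment, 7.9°C/km): ΔT = -7.9 × 3 = -23.7°C → T = 3.1°C
T_parcel − T_env = -2.6 − 3.1 = -5.7°C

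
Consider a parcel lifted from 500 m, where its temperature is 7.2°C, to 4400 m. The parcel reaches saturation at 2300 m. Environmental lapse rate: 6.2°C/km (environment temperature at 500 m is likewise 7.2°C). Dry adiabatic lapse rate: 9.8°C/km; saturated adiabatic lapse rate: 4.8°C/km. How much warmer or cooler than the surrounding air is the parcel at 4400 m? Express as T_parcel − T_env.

-3.54°C (parcel cooler than environment)

Parcel:
  500 → 2300 m (dry, 9.8°C/km): ΔT = -9.8 × 1.8 = -17.64°C → T = -10.44°C
  2300 → 4400 m (saturated, 4.8°C/km): ΔT = -4.8 × 2.1 = -10.08°C → T = -20.52°C
Environment:
  500 → 4400 m (environment, 6.2°C/km): ΔT = -6.2 × 3.9 = -24.18°C → T = -16.98°C
T_parcel − T_env = -20.52 − (-16.98) = -3.54°C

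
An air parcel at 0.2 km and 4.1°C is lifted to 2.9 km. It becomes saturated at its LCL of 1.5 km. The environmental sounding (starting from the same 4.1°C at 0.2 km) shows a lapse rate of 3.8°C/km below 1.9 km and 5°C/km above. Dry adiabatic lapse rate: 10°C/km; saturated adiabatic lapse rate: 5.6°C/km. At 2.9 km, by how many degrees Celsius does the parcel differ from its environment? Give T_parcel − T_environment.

Parcel:
  Dry to 1500 m: -10 × 1.3 km = -13°C, so T = -8.9°C.
  Saturated to 2900 m: -5.6 × 1.4 km = -7.84°C, so T = -16.74°C.
Environment:
  Environment, lower layer to 1900 m: -3.8 × 1.7 km = -6.46°C, so T = -2.36°C.
  Environment, upper layer to 2900 m: -5 × 1 km = -5°C, so T = -7.36°C.
T_parcel − T_env = -16.74 − (-7.36) = -9.38°C

-9.38°C (parcel cooler than environment)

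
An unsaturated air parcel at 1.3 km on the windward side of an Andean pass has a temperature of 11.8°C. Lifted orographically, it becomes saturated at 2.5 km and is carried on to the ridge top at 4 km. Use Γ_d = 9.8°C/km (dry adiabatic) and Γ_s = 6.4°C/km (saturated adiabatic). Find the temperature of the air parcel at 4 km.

-9.56°C

1300–2500 m, dry: Δz = 1.2 km ⇒ ΔT = -11.76°C; T = 0.04°C
2500–4000 m, saturated: Δz = 1.5 km ⇒ ΔT = -9.6°C; T = -9.56°C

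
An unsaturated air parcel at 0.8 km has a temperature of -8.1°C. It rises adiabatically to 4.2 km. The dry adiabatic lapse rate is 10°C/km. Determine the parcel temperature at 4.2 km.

Dry adiabatic to 4200 m: -10 × 3.4 km = -34°C, so T = -42.1°C.

-42.1°C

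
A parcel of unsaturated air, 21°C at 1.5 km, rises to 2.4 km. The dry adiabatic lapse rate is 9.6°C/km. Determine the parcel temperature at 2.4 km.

12.36°C

1500–2400 m, dry adiabatic: Δz = 0.9 km ⇒ ΔT = -8.64°C; T = 12.36°C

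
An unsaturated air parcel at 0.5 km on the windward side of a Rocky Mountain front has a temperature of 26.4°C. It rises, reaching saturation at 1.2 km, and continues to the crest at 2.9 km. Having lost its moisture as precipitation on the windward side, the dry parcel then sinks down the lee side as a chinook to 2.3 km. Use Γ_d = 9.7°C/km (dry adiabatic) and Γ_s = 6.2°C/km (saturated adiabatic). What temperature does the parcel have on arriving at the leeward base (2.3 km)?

From 500 m to 1200 m (dry): cools by 9.7 × 0.7 = 6.79°C, giving 19.61°C.
From 1200 m to 2900 m (saturated): cools by 6.2 × 1.7 = 10.54°C, giving 9.07°C.
From 2900 m to 2300 m (dry descent): warms by 9.7 × 0.6 = 5.82°C, giving 14.89°C.

14.89°C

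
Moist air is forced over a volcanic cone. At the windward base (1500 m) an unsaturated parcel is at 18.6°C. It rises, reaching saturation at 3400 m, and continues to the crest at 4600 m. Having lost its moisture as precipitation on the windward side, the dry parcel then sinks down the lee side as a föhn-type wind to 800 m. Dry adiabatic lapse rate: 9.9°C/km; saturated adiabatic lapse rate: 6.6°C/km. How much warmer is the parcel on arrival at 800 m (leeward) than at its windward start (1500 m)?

+10.89°C

1500 → 3400 m (dry, 9.9°C/km): ΔT = -9.9 × 1.9 = -18.81°C → T = -0.21°C
3400 → 4600 m (saturated, 6.6°C/km): ΔT = -6.6 × 1.2 = -7.92°C → T = -8.13°C
4600 → 800 m (dry descent, 9.9°C/km): ΔT = +9.9 × 3.8 = +37.62°C → T = 29.49°C
Net change vs windward start: 29.49 − 18.6 = +10.89°C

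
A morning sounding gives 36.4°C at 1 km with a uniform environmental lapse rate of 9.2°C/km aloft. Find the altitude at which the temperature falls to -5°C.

Height above start = (36.4 − (-5)) / 9.2 = 4.5 km
Altitude = 1000 m + 4500 m = 5500 m

5.5 km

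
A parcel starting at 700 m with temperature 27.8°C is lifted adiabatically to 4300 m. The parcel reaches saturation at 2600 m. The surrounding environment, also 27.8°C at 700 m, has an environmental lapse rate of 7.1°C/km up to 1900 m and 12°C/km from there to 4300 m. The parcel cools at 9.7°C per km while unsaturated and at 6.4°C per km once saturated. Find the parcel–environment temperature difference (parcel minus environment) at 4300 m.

Parcel:
  From 700 m to 2600 m (dry): cools by 9.7 × 1.9 = 18.43°C, giving 9.37°C.
  From 2600 m to 4300 m (saturated): cools by 6.4 × 1.7 = 10.88°C, giving -1.51°C.
Environment:
  From 700 m to 1900 m (environment, lower layer): cools by 7.1 × 1.2 = 8.52°C, giving 19.28°C.
  From 1900 m to 4300 m (environment, upper layer): cools by 12 × 2.4 = 28.8°C, giving -9.52°C.
T_parcel − T_env = -1.51 − (-9.52) = +8.01°C

+8.01°C (parcel warmer than environment)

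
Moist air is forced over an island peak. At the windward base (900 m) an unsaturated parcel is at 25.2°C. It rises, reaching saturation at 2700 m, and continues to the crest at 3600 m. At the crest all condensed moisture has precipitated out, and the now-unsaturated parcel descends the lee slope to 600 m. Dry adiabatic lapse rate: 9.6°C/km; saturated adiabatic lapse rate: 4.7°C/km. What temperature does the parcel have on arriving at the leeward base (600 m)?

900 → 2700 m (dry, 9.6°C/km): ΔT = -9.6 × 1.8 = -17.28°C → T = 7.92°C
2700 → 3600 m (saturated, 4.7°C/km): ΔT = -4.7 × 0.9 = -4.23°C → T = 3.69°C
3600 → 600 m (dry descent, 9.6°C/km): ΔT = +9.6 × 3 = +28.8°C → T = 32.49°C

32.49°C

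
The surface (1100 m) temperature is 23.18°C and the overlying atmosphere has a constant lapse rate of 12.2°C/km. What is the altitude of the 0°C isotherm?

3000 m

Height above start = (23.18 − 0) / 12.2 = 1.9 km
Altitude = 1100 m + 1900 m = 3000 m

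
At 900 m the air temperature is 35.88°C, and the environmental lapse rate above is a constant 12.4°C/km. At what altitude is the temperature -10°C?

Height above start = (35.88 − (-10)) / 12.4 = 3.7 km
Altitude = 900 m + 3700 m = 4600 m

4600 m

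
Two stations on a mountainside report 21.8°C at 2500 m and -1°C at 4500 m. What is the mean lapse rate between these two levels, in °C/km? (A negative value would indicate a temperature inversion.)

11.4°C/km

Γ = −ΔT/Δz = (21.8 − (-1)) / (4500 − 2500) m
  = 22.8°C / 2 km = 11.4°C/km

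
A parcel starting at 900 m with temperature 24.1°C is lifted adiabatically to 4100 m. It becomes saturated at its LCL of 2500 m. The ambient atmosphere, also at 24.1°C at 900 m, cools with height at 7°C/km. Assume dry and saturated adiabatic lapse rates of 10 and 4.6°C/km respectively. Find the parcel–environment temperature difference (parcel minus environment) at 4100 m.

Parcel:
  900 → 2500 m (dry, 10°C/km): ΔT = -10 × 1.6 = -16°C → T = 8.1°C
  2500 → 4100 m (saturated, 4.6°C/km): ΔT = -4.6 × 1.6 = -7.36°C → T = 0.74°C
Environment:
  900 → 4100 m (environment, 7°C/km): ΔT = -7 × 3.2 = -22.4°C → T = 1.7°C
T_parcel − T_env = 0.74 − 1.7 = -0.96°C

-0.96°C (parcel cooler than environment)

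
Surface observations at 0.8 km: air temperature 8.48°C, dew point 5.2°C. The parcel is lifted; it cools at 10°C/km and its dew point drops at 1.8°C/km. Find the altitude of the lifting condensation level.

T and T_d converge at 10 − 1.8 = 8.2°C per km
Height above start = (8.48 − 5.2) / 8.2 = 0.4 km
LCL altitude = 800 m + 400 m = 1200 m

1.2 km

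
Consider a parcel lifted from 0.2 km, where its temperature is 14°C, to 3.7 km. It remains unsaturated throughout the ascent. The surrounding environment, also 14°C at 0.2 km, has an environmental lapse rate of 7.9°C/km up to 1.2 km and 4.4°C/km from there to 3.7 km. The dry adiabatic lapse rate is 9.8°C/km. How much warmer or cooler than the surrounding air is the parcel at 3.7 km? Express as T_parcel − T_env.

-15.4°C (parcel cooler than environment)

Parcel:
  From 200 m to 3700 m (dry): cools by 9.8 × 3.5 = 34.3°C, giving -20.3°C.
Environment:
  From 200 m to 1200 m (environment, lower layer): cools by 7.9 × 1 = 7.9°C, giving 6.1°C.
  From 1200 m to 3700 m (environment, upper layer): cools by 4.4 × 2.5 = 11°C, giving -4.9°C.
T_parcel − T_env = -20.3 − (-4.9) = -15.4°C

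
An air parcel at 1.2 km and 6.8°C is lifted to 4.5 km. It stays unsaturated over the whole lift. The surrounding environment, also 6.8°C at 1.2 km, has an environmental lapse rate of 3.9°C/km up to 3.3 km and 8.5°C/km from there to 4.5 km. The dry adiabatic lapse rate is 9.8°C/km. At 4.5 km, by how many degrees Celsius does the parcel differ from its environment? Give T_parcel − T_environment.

Parcel:
  1200 → 4500 m (dry, 9.8°C/km): ΔT = -9.8 × 3.3 = -32.34°C → T = -25.54°C
Environment:
  1200 → 3300 m (environment, lower layer, 3.9°C/km): ΔT = -3.9 × 2.1 = -8.19°C → T = -1.39°C
  3300 → 4500 m (environment, upper layer, 8.5°C/km): ΔT = -8.5 × 1.2 = -10.2°C → T = -11.59°C
T_parcel − T_env = -25.54 − (-11.59) = -13.95°C

-13.95°C (parcel cooler than environment)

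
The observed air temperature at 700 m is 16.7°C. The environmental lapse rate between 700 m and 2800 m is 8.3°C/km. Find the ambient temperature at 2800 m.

-0.73°C

700 → 2800 m (environmental, 8.3°C/km): ΔT = -8.3 × 2.1 = -17.43°C → T = -0.73°C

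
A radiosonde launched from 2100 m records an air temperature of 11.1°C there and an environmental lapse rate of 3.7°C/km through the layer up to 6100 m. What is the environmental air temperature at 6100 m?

2100–6100 m, environmental: Δz = 4 km ⇒ ΔT = -14.8°C; T = -3.7°C

-3.7°C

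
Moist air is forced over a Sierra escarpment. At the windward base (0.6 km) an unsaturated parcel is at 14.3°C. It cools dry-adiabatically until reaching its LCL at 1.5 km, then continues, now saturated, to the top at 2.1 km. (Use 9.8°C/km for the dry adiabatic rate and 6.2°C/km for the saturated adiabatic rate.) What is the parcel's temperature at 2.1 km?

600–1500 m, dry: Δz = 0.9 km ⇒ ΔT = -8.82°C; T = 5.48°C
1500–2100 m, saturated: Δz = 0.6 km ⇒ ΔT = -3.72°C; T = 1.76°C

1.76°C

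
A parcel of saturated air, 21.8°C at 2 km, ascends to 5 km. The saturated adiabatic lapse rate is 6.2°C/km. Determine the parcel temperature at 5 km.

2000 → 5000 m (saturated adiabatic, 6.2°C/km): ΔT = -6.2 × 3 = -18.6°C → T = 3.2°C

3.2°C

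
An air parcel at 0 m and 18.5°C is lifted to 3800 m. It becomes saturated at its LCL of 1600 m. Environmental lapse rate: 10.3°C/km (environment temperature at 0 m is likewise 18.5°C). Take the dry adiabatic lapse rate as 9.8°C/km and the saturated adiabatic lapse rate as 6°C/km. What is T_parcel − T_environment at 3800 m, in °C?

Parcel:
  From 0 m to 1600 m (dry): cools by 9.8 × 1.6 = 15.68°C, giving 2.82°C.
  From 1600 m to 3800 m (saturated): cools by 6 × 2.2 = 13.2°C, giving -10.38°C.
Environment:
  From 0 m to 3800 m (environment): cools by 10.3 × 3.8 = 39.14°C, giving -20.64°C.
T_parcel − T_env = -10.38 − (-20.64) = +10.26°C

+10.26°C (parcel warmer than environment)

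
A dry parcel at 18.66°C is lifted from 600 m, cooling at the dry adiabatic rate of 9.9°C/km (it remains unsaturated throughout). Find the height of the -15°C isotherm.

4000 m

Height above start = (18.66 − (-15)) / 9.9 = 3.4 km
Altitude = 600 m + 3400 m = 4000 m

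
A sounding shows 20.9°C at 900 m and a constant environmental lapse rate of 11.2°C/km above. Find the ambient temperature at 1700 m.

From 900 m to 1700 m (environmental): cools by 11.2 × 0.8 = 8.96°C, giving 11.94°C.

11.94°C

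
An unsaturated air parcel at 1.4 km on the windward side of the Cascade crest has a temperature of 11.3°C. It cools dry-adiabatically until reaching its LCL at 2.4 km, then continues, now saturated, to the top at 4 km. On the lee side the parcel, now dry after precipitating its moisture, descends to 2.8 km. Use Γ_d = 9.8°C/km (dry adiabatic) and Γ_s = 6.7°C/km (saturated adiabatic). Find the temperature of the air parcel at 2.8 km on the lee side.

1400 → 2400 m (dry, 9.8°C/km): ΔT = -9.8 × 1 = -9.8°C → T = 1.5°C
2400 → 4000 m (saturated, 6.7°C/km): ΔT = -6.7 × 1.6 = -10.72°C → T = -9.22°C
4000 → 2800 m (dry descent, 9.8°C/km): ΔT = +9.8 × 1.2 = +11.76°C → T = 2.54°C

2.54°C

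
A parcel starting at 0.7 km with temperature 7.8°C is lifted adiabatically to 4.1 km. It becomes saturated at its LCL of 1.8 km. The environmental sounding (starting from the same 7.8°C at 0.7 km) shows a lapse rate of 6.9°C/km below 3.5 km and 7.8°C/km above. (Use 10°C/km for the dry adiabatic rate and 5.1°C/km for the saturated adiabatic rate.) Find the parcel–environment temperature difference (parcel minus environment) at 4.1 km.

Parcel:
  700 → 1800 m (dry, 10°C/km): ΔT = -10 × 1.1 = -11°C → T = -3.2°C
  1800 → 4100 m (saturated, 5.1°C/km): ΔT = -5.1 × 2.3 = -11.73°C → T = -14.93°C
Environment:
  700 → 3500 m (environment, lower layer, 6.9°C/km): ΔT = -6.9 × 2.8 = -19.32°C → T = -11.52°C
  3500 → 4100 m (environment, upper layer, 7.8°C/km): ΔT = -7.8 × 0.6 = -4.68°C → T = -16.2°C
T_parcel − T_env = -14.93 − (-16.2) = +1.27°C

+1.27°C (parcel warmer than environment)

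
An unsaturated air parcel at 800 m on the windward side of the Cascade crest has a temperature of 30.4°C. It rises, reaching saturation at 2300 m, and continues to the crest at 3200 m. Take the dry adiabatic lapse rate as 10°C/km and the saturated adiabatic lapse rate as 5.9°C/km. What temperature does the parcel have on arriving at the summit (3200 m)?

800–2300 m, dry: Δz = 1.5 km ⇒ ΔT = -15°C; T = 15.4°C
2300–3200 m, saturated: Δz = 0.9 km ⇒ ΔT = -5.31°C; T = 10.09°C

10.09°C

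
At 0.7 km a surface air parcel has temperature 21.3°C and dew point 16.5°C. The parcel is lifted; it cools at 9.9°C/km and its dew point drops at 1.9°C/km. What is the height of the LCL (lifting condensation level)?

1.3 km

T and T_d converge at 9.9 − 1.9 = 8°C per km
Height above start = (21.3 − 16.5) / 8 = 0.6 km
LCL altitude = 700 m + 600 m = 1300 m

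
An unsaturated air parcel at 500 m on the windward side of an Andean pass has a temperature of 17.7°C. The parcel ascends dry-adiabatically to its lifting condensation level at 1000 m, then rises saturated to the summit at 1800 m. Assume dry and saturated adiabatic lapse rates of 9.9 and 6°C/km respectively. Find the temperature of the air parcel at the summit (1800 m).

7.95°C

From 500 m to 1000 m (dry): cools by 9.9 × 0.5 = 4.95°C, giving 12.75°C.
From 1000 m to 1800 m (saturated): cools by 6 × 0.8 = 4.8°C, giving 7.95°C.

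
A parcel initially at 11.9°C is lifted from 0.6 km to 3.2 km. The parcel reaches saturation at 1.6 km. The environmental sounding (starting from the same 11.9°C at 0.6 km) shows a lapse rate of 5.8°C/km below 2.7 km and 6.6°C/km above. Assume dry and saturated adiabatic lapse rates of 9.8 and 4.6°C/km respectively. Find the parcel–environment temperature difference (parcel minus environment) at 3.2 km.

-1.68°C (parcel cooler than environment)

Parcel:
  From 600 m to 1600 m (dry): cools by 9.8 × 1 = 9.8°C, giving 2.1°C.
  From 1600 m to 3200 m (saturated): cools by 4.6 × 1.6 = 7.36°C, giving -5.26°C.
Environment:
  From 600 m to 2700 m (environment, lower layer): cools by 5.8 × 2.1 = 12.18°C, giving -0.28°C.
  From 2700 m to 3200 m (environment, upper layer): cools by 6.6 × 0.5 = 3.3°C, giving -3.58°C.
T_parcel − T_env = -5.26 − (-3.58) = -1.68°C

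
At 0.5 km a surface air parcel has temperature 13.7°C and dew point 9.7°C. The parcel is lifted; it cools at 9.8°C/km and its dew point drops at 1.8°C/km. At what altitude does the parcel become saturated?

1 km

T and T_d converge at 9.8 − 1.8 = 8°C per km
Height above start = (13.7 − 9.7) / 8 = 0.5 km
LCL altitude = 500 m + 500 m = 1000 m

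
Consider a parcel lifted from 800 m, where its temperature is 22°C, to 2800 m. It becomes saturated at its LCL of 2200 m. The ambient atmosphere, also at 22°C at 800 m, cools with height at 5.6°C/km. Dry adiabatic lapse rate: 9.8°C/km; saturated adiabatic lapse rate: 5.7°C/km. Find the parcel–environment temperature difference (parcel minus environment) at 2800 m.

Parcel:
  800 → 2200 m (dry, 9.8°C/km): ΔT = -9.8 × 1.4 = -13.72°C → T = 8.28°C
  2200 → 2800 m (saturated, 5.7°C/km): ΔT = -5.7 × 0.6 = -3.42°C → T = 4.86°C
Environment:
  800 → 2800 m (environment, 5.6°C/km): ΔT = -5.6 × 2 = -11.2°C → T = 10.8°C
T_parcel − T_env = 4.86 − 10.8 = -5.94°C

-5.94°C (parcel cooler than environment)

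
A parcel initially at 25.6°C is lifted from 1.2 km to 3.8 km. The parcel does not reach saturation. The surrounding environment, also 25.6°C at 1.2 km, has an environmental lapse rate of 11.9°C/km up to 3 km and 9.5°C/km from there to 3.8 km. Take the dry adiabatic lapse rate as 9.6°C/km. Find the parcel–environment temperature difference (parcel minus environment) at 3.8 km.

Parcel:
  1200 → 3800 m (dry, 9.6°C/km): ΔT = -9.6 × 2.6 = -24.96°C → T = 0.64°C
Environment:
  1200 → 3000 m (environment, lower layer, 11.9°C/km): ΔT = -11.9 × 1.8 = -21.42°C → T = 4.18°C
  3000 → 3800 m (environment, upper layer, 9.5°C/km): ΔT = -9.5 × 0.8 = -7.6°C → T = -3.42°C
T_parcel − T_env = 0.64 − (-3.42) = +4.06°C

+4.06°C (parcel warmer than environment)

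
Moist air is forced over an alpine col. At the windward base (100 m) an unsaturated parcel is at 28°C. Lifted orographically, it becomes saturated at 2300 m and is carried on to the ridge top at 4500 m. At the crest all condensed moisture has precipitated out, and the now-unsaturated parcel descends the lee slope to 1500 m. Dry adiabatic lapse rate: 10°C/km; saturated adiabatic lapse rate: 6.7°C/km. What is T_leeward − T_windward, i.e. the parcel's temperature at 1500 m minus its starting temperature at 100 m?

-6.74°C

100–2300 m, dry: Δz = 2.2 km ⇒ ΔT = -22°C; T = 6°C
2300–4500 m, saturated: Δz = 2.2 km ⇒ ΔT = -14.74°C; T = -8.74°C
4500–1500 m, dry descent: Δz = 3 km ⇒ ΔT = +30°C; T = 21.26°C
Net change vs windward start: 21.26 − 28 = -6.74°C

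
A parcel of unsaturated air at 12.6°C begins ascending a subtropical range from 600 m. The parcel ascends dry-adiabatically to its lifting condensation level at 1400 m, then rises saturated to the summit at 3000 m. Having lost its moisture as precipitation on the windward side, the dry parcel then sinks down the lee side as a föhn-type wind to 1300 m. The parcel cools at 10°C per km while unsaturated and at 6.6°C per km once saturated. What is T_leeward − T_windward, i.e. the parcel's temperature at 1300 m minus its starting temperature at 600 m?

-1.56°C

From 600 m to 1400 m (dry): cools by 10 × 0.8 = 8°C, giving 4.6°C.
From 1400 m to 3000 m (saturated): cools by 6.6 × 1.6 = 10.56°C, giving -5.96°C.
From 3000 m to 1300 m (dry descent): warms by 10 × 1.7 = 17°C, giving 11.04°C.
Net change vs windward start: 11.04 − 12.6 = -1.56°C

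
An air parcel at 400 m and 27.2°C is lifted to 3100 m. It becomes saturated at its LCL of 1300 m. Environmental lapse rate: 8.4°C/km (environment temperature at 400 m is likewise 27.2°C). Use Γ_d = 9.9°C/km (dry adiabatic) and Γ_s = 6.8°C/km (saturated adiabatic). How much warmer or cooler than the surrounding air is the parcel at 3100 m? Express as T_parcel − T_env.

+1.53°C (parcel warmer than environment)

Parcel:
  From 400 m to 1300 m (dry): cools by 9.9 × 0.9 = 8.91°C, giving 18.29°C.
  From 1300 m to 3100 m (saturated): cools by 6.8 × 1.8 = 12.24°C, giving 6.05°C.
Environment:
  From 400 m to 3100 m (environment): cools by 8.4 × 2.7 = 22.68°C, giving 4.52°C.
T_parcel − T_env = 6.05 − 4.52 = +1.53°C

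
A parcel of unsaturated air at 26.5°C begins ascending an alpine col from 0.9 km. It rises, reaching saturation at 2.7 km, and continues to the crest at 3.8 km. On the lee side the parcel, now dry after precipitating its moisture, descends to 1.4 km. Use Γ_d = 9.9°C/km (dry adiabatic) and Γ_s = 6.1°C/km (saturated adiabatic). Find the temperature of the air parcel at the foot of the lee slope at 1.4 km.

25.73°C

From 900 m to 2700 m (dry): cools by 9.9 × 1.8 = 17.82°C, giving 8.68°C.
From 2700 m to 3800 m (saturated): cools by 6.1 × 1.1 = 6.71°C, giving 1.97°C.
From 3800 m to 1400 m (dry descent): warms by 9.9 × 2.4 = 23.76°C, giving 25.73°C.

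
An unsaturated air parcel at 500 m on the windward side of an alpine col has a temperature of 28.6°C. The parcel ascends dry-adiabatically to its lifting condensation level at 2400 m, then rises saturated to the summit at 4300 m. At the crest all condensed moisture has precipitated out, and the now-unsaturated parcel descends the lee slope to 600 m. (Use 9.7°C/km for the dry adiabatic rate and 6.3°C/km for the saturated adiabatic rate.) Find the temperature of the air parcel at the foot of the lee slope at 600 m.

500 → 2400 m (dry, 9.7°C/km): ΔT = -9.7 × 1.9 = -18.43°C → T = 10.17°C
2400 → 4300 m (saturated, 6.3°C/km): ΔT = -6.3 × 1.9 = -11.97°C → T = -1.8°C
4300 → 600 m (dry descent, 9.7°C/km): ΔT = +9.7 × 3.7 = +35.89°C → T = 34.09°C

34.09°C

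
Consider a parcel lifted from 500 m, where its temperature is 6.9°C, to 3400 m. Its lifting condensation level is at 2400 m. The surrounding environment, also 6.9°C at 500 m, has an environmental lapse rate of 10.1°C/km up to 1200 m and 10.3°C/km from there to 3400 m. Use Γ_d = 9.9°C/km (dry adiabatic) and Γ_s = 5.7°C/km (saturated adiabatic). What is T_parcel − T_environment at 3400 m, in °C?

Parcel:
  From 500 m to 2400 m (dry): cools by 9.9 × 1.9 = 18.81°C, giving -11.91°C.
  From 2400 m to 3400 m (saturated): cools by 5.7 × 1 = 5.7°C, giving -17.61°C.
Environment:
  From 500 m to 1200 m (environment, lower layer): cools by 10.1 × 0.7 = 7.07°C, giving -0.17°C.
  From 1200 m to 3400 m (environment, upper layer): cools by 10.3 × 2.2 = 22.66°C, giving -22.83°C.
T_parcel − T_env = -17.61 − (-22.83) = +5.22°C

+5.22°C (parcel warmer than environment)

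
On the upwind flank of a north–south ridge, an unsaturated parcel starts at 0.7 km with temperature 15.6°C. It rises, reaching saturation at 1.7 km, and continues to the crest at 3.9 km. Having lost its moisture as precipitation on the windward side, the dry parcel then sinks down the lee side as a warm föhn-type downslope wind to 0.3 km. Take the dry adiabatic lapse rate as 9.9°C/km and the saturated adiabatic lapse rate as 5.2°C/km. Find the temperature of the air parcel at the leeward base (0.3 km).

700–1700 m, dry: Δz = 1 km ⇒ ΔT = -9.9°C; T = 5.7°C
1700–3900 m, saturated: Δz = 2.2 km ⇒ ΔT = -11.44°C; T = -5.74°C
3900–300 m, dry descent: Δz = 3.6 km ⇒ ΔT = +35.64°C; T = 29.9°C

29.9°C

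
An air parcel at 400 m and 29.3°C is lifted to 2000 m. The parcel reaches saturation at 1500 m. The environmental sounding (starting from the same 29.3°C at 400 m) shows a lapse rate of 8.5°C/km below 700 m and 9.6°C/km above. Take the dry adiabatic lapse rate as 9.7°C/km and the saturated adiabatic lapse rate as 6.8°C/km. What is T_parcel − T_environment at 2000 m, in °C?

Parcel:
  Dry to 1500 m: -9.7 × 1.1 km = -10.67°C, so T = 18.63°C.
  Saturated to 2000 m: -6.8 × 0.5 km = -3.4°C, so T = 15.23°C.
Environment:
  Environment, lower layer to 700 m: -8.5 × 0.3 km = -2.55°C, so T = 26.75°C.
  Environment, upper layer to 2000 m: -9.6 × 1.3 km = -12.48°C, so T = 14.27°C.
T_parcel − T_env = 15.23 − 14.27 = +0.96°C

+0.96°C (parcel warmer than environment)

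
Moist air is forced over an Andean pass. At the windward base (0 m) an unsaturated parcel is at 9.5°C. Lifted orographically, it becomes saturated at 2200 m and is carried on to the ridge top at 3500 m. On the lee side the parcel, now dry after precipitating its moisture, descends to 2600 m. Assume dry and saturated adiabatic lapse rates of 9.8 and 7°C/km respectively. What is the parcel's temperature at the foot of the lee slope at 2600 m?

From 0 m to 2200 m (dry): cools by 9.8 × 2.2 = 21.56°C, giving -12.06°C.
From 2200 m to 3500 m (saturated): cools by 7 × 1.3 = 9.1°C, giving -21.16°C.
From 3500 m to 2600 m (dry descent): warms by 9.8 × 0.9 = 8.82°C, giving -12.34°C.

-12.34°C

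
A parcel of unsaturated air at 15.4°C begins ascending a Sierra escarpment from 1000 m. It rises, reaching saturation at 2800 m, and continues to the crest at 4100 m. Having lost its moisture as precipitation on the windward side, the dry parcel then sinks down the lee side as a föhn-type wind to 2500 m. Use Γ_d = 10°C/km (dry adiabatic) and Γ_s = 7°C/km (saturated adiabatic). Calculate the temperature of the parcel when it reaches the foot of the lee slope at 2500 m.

4.3°C

1000 → 2800 m (dry, 10°C/km): ΔT = -10 × 1.8 = -18°C → T = -2.6°C
2800 → 4100 m (saturated, 7°C/km): ΔT = -7 × 1.3 = -9.1°C → T = -11.7°C
4100 → 2500 m (dry descent, 10°C/km): ΔT = +10 × 1.6 = +16°C → T = 4.3°C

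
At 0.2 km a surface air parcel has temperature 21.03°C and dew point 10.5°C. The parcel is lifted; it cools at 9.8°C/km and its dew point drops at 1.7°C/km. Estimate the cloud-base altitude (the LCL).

T and T_d converge at 9.8 − 1.7 = 8.1°C per km
Height above start = (21.03 − 10.5) / 8.1 = 1.3 km
LCL altitude = 200 m + 1300 m = 1500 m

1.5 km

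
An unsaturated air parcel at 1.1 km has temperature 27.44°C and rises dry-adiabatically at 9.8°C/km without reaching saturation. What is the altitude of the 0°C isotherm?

Height above start = (27.44 − 0) / 9.8 = 2.8 km
Altitude = 1100 m + 2800 m = 3900 m

3.9 km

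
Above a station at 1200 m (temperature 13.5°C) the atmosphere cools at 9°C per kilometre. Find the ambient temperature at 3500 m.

-7.2°C

1200 → 3500 m (environmental, 9°C/km): ΔT = -9 × 2.3 = -20.7°C → T = -7.2°C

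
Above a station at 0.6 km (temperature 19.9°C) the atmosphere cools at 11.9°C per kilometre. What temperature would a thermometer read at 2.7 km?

From 600 m to 2700 m (environmental): cools by 11.9 × 2.1 = 24.99°C, giving -5.09°C.

-5.09°C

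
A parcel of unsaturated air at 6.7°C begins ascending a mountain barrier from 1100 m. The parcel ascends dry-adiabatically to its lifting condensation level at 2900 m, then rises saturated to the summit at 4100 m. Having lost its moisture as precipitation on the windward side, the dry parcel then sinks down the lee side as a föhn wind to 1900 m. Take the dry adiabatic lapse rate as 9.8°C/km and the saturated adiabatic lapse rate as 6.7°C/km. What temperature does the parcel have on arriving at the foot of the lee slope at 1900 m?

1100 → 2900 m (dry, 9.8°C/km): ΔT = -9.8 × 1.8 = -17.64°C → T = -10.94°C
2900 → 4100 m (saturated, 6.7°C/km): ΔT = -6.7 × 1.2 = -8.04°C → T = -18.98°C
4100 → 1900 m (dry descent, 9.8°C/km): ΔT = +9.8 × 2.2 = +21.56°C → T = 2.58°C

2.58°C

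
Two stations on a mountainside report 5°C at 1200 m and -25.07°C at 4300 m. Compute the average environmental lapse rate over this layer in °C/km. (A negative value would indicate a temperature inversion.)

Γ = −ΔT/Δz = (5 − (-25.07)) / (4300 − 1200) m
  = 30.07°C / 3.1 km = 9.7°C/km

9.7°C/km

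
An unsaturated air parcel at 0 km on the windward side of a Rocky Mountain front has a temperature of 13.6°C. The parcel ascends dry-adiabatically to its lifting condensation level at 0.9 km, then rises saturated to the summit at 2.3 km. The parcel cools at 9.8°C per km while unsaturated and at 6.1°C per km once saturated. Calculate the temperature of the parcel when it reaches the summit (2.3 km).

-3.76°C

From 0 m to 900 m (dry): cools by 9.8 × 0.9 = 8.82°C, giving 4.78°C.
From 900 m to 2300 m (saturated): cools by 6.1 × 1.4 = 8.54°C, giving -3.76°C.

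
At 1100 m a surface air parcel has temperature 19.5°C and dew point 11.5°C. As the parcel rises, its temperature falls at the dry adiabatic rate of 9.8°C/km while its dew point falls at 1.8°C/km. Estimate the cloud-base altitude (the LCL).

2100 m

T and T_d converge at 9.8 − 1.8 = 8°C per km
Height above start = (19.5 − 11.5) / 8 = 1 km
LCL altitude = 1100 m + 1000 m = 2100 m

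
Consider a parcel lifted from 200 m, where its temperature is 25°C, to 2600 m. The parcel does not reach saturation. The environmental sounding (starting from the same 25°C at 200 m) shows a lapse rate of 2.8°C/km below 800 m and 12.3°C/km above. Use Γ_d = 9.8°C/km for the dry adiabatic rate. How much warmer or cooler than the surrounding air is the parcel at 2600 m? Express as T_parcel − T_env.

+0.3°C (parcel warmer than environment)

Parcel:
  Dry to 2600 m: -9.8 × 2.4 km = -23.52°C, so T = 1.48°C.
Environment:
  Environment, lower layer to 800 m: -2.8 × 0.6 km = -1.68°C, so T = 23.32°C.
  Environment, upper layer to 2600 m: -12.3 × 1.8 km = -22.14°C, so T = 1.18°C.
T_parcel − T_env = 1.48 − 1.18 = +0.3°C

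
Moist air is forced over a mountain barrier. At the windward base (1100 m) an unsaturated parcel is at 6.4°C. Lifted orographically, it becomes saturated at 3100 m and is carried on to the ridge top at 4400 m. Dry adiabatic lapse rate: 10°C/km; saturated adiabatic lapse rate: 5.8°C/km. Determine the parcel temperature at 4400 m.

-21.14°C

From 1100 m to 3100 m (dry): cools by 10 × 2 = 20°C, giving -13.6°C.
From 3100 m to 4400 m (saturated): cools by 5.8 × 1.3 = 7.54°C, giving -21.14°C.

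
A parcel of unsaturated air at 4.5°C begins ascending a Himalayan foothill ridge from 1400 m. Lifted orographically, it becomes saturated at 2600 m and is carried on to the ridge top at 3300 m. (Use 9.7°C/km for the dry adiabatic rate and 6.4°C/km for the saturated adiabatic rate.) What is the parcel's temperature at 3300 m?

From 1400 m to 2600 m (dry): cools by 9.7 × 1.2 = 11.64°C, giving -7.14°C.
From 2600 m to 3300 m (saturated): cools by 6.4 × 0.7 = 4.48°C, giving -11.62°C.

-11.62°C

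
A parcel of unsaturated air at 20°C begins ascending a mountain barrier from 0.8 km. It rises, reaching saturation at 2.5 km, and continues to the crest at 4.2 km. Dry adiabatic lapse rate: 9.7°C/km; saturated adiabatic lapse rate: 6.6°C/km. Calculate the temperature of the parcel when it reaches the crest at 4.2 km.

800 → 2500 m (dry, 9.7°C/km): ΔT = -9.7 × 1.7 = -16.49°C → T = 3.51°C
2500 → 4200 m (saturated, 6.6°C/km): ΔT = -6.6 × 1.7 = -11.22°C → T = -7.71°C

-7.71°C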